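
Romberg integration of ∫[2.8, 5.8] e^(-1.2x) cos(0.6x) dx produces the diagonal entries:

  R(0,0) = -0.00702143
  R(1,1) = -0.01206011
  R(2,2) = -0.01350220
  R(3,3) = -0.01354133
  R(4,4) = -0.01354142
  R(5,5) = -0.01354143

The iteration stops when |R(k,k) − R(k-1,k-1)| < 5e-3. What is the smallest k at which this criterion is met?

k = 2

|R(1,1) − R(0,0)| = 0.00503868 ≥ 5e-3
|R(2,2) − R(1,1)| = 0.00144209 < 5e-3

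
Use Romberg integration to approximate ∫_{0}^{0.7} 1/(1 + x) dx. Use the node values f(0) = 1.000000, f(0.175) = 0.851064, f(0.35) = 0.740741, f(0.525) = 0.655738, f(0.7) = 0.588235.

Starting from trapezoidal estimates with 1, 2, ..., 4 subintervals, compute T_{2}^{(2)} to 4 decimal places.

0.5306

T_{0}^{(0)} (trapezoid, 1 panel, h=0.7000): 0.555882
T_{1}^{(0)} (trapezoid, 2 panels, h=0.3500): 0.537200
T_{2}^{(0)} (trapezoid, 4 panels, h=0.1750): 0.532291
T_{1}^{(1)} = 0.537200 + (0.537200 − 0.555882)/3 = 0.530973
T_{2}^{(1)} = 0.532291 + (0.532291 − 0.537200)/3 = 0.530655
T_{2}^{(2)} = 0.530655 + (0.530655 − 0.530973)/15 = 0.530634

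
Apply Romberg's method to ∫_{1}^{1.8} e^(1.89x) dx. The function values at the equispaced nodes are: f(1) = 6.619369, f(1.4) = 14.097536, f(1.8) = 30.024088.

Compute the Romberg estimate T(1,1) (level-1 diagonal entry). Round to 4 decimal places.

T(0,0) (trapezoid, 1 panel, h=0.8000): 14.657383
T(1,0) (trapezoid, 2 panels, h=0.4000): 12.967706
T(1,1) = 12.967706 + (12.967706 − 14.657383)/3 = 12.404480

12.4045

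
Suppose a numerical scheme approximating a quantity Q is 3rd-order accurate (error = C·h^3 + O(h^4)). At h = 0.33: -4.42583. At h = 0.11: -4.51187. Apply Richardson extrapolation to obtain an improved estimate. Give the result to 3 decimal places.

The leading error scales as h^3; refining by a factor of 3 reduces it by 3^3 = 27.
Extrapolated value = (27·A(h/3) − A(h)) / (27 − 1)
= (27·(-4.51187) − (-4.42583)) / 26
= -117.39466 / 26 = -4.51518

-4.515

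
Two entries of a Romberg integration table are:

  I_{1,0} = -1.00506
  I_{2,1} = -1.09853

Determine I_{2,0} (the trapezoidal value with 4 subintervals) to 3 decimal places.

From I_{2,1} = (4·I_{2,0} − I_{1,0})/3, solve for I_{2,0}:
4·I_{2,0} = 3·(-1.09853) + (-1.00506) = -4.30065
I_{2,0} = -1.07516

-1.075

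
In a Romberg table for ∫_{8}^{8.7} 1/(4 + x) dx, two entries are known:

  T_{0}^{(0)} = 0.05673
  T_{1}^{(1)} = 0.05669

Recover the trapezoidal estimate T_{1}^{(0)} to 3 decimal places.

From T_{1}^{(1)} = (4·T_{1}^{(0)} − T_{0}^{(0)})/3, solve for T_{1}^{(0)}:
4·T_{1}^{(0)} = 3·0.05669 + 0.05673 = 0.22680
T_{1}^{(0)} = 0.05670

0.057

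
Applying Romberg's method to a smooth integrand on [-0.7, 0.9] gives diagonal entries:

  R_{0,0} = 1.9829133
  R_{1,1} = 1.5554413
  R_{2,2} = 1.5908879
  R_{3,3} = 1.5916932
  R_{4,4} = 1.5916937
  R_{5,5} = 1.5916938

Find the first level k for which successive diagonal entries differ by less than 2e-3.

k = 3

|R_{1,1} − R_{0,0}| = 0.4274720 ≥ 2e-3
|R_{2,2} − R_{1,1}| = 0.0354466 ≥ 2e-3
|R_{3,3} − R_{2,2}| = 0.0008053 < 2e-3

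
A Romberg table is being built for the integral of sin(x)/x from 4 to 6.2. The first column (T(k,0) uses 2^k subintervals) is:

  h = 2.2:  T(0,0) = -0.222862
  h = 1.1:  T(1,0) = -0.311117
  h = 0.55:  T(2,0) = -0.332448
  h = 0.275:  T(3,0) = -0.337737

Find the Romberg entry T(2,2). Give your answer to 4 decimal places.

-0.3395

Richardson extrapolation on the trapezoidal column (denominator 4−1=3):
T(1,1) = -0.311117 + (-0.311117 − (-0.222862))/3 = -0.340535
T(2,1) = (4·(-0.332448) − (-0.311117)) / 3 = -0.339558
T(2,2) = (16·(-0.339558) − (-0.340535)) / 15 = -0.339493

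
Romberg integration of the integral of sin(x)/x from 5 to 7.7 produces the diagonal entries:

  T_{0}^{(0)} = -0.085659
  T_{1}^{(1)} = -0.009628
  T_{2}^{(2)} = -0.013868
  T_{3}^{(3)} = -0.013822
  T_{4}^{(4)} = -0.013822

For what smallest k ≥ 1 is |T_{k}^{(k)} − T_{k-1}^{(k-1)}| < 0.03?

|T_{1}^{(1)} − T_{0}^{(0)}| = 0.076031 ≥ 0.03
|T_{2}^{(2)} − T_{1}^{(1)}| = 0.004240 < 0.03

k = 2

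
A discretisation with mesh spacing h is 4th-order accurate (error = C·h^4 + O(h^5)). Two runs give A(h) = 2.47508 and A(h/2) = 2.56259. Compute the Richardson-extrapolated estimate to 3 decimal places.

2.568

The leading error scales as h^4; refining by a factor of 2 reduces it by 2^4 = 16.
Extrapolated value = (16·A(h/2) − A(h)) / (16 − 1)
= (16·2.56259 − 2.47508) / 15
= 38.52636 / 15 = 2.56842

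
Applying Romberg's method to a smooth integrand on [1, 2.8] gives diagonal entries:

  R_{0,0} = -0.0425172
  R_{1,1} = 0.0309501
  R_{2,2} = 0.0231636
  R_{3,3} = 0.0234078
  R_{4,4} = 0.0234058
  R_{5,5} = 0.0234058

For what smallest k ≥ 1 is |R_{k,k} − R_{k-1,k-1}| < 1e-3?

k = 3

|R_{1,1} − R_{0,0}| = 0.0734673 ≥ 1e-3
|R_{2,2} − R_{1,1}| = 0.0077865 ≥ 1e-3
|R_{3,3} − R_{2,2}| = 0.0002442 < 1e-3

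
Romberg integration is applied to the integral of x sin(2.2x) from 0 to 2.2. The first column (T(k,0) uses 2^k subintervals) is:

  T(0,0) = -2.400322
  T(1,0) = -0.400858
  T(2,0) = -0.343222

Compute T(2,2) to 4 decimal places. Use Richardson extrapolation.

-0.3633

Richardson extrapolation on the trapezoidal column (denominator 4−1=3):
T(1,1) = (4·(-0.400858) − (-2.400322)) / 3 = 0.265630
T(2,1) = -0.343222 + (-0.343222 − (-0.400858))/3 = -0.324010
T(2,2) = -0.324010 + (-0.324010 − 0.265630)/15 = -0.363319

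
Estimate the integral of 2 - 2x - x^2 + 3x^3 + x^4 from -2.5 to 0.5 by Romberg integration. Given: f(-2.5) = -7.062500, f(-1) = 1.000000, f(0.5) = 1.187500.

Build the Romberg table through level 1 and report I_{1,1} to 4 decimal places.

-0.9375

I_{0,0} (trapezoid, 1 panel, h=3.0000): -8.812500
I_{1,0} (trapezoid, 2 panels, h=1.5000): -2.906250
I_{1,1} = -2.906250 + (-2.906250 − (-8.812500))/3 = -0.937500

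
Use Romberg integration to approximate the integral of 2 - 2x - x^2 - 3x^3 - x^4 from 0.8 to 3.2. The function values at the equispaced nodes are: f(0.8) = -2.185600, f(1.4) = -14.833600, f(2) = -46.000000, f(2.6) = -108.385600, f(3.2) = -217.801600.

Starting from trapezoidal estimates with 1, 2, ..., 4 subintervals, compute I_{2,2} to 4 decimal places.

I_{0,0} (trapezoid, 1 panel, h=2.4000): -263.984640
I_{1,0} (trapezoid, 2 panels, h=1.2000): -187.192320
I_{2,0} (trapezoid, 4 panels, h=0.6000): -167.527680
I_{1,1} = -187.192320 + (-187.192320 − (-263.984640))/3 = -161.594880
I_{2,1} = -167.527680 + (-167.527680 − (-187.192320))/3 = -160.972800
I_{2,2} = -160.972800 + (-160.972800 − (-161.594880))/15 = -160.931328

-160.9313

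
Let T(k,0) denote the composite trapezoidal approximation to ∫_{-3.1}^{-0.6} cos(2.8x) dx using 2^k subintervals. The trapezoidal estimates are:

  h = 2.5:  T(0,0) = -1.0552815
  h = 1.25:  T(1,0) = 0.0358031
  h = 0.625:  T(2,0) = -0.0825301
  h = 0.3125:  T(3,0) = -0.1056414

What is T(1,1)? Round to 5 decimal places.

0.39950

Richardson extrapolation on the trapezoidal column (denominator 4−1=3):
T(1,1) = (4·0.0358031 − (-1.0552815)) / 3 = 0.3994980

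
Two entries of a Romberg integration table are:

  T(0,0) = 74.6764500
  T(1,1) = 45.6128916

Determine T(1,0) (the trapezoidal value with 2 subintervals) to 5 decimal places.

From T(1,1) = (4·T(1,0) − T(0,0))/3, solve for T(1,0):
4·T(1,0) = 3·45.6128916 + 74.6764500 = 211.5151248
T(1,0) = 52.8787812

52.87878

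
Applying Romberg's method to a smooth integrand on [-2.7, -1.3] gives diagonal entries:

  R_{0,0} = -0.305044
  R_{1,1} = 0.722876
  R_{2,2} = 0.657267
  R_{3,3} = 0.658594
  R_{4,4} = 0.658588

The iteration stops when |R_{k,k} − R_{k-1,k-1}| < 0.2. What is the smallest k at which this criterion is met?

k = 2

|R_{1,1} − R_{0,0}| = 1.027920 ≥ 0.2
|R_{2,2} − R_{1,1}| = 0.065609 < 0.2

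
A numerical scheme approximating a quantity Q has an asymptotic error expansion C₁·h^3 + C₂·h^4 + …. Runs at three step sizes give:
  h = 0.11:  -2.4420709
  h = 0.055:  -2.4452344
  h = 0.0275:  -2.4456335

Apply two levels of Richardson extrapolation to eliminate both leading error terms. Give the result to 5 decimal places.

-2.44569

First eliminate the h^3 term (factor 2^3 = 8):
  B₁ = (8·(-2.4452344) − (-2.4420709))/7 = -2.4456863
  B₂ = (8·(-2.4456335) − (-2.4452344))/7 = -2.4456905
Then eliminate the h^4 term (factor 2^4 = 16):
  (16·(-2.4456905) − (-2.4456863))/15 = -2.4456908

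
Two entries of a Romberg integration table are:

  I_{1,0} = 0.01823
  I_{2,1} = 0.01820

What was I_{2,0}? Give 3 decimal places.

From I_{2,1} = (4·I_{2,0} − I_{1,0})/3, solve for I_{2,0}:
4·I_{2,0} = 3·0.01820 + 0.01823 = 0.07283
I_{2,0} = 0.01821

0.018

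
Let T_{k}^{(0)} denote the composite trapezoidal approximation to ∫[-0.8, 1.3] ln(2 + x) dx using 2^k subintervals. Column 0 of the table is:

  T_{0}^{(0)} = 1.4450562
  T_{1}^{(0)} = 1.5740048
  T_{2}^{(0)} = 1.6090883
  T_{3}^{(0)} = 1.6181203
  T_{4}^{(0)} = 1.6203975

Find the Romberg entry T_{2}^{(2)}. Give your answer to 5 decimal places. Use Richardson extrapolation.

T_{1}^{(1)} = (4·1.5740048 − 1.4450562) / 3 = 1.6169877
T_{2}^{(1)} = 1.6090883 + (1.6090883 − 1.5740048)/3 = 1.6207828
T_{2}^{(2)} = 1.6207828 + (1.6207828 − 1.6169877)/15 = 1.6210358

1.62104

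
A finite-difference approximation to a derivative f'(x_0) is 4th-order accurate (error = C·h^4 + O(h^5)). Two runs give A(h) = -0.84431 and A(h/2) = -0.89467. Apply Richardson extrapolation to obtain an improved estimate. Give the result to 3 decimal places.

-0.898

Extrapolated value = (16·A(h/2) − A(h)) / (16 − 1)
= (16·(-0.89467) − (-0.84431)) / 15
= -13.47041 / 15 = -0.89803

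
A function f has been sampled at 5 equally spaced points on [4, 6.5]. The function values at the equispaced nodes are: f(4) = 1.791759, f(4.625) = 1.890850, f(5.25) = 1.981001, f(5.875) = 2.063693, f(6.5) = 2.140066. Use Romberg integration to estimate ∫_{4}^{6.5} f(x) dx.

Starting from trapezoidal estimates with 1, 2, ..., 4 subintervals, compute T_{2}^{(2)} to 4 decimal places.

4.9400

T_{0}^{(0)} (trapezoid, 1 panel, h=2.5000): 4.914781
T_{1}^{(0)} (trapezoid, 2 panels, h=1.2500): 4.933642
T_{2}^{(0)} (trapezoid, 4 panels, h=0.6250): 4.938410
T_{1}^{(1)} = 4.933642 + (4.933642 − 4.914781)/3 = 4.939929
T_{2}^{(1)} = 4.938410 + (4.938410 − 4.933642)/3 = 4.939999
T_{2}^{(2)} = 4.939999 + (4.939999 − 4.939929)/15 = 4.940004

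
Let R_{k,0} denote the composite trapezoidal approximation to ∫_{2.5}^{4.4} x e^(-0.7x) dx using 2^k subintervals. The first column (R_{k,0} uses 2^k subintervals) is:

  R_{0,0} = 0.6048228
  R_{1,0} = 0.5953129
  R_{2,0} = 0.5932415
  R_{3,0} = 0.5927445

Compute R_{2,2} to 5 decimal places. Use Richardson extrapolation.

0.59258

R_{1,1} = 0.5953129 + (0.5953129 − 0.6048228)/3 = 0.5921429
R_{2,1} = 0.5932415 + (0.5932415 − 0.5953129)/3 = 0.5925510
R_{2,2} = (16·0.5925510 − 0.5921429) / 15 = 0.5925782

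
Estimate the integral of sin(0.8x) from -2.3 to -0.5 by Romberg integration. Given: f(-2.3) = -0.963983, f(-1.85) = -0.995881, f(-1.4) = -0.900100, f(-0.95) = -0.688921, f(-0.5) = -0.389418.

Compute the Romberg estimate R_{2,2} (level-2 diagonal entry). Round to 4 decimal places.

R_{0,0} (trapezoid, 1 panel, h=1.8000): -1.218061
R_{1,0} (trapezoid, 2 panels, h=0.9000): -1.419120
R_{2,0} (trapezoid, 4 panels, h=0.4500): -1.467721
R_{1,1} = -1.419120 + (-1.419120 − (-1.218061))/3 = -1.486140
R_{2,1} = -1.467721 + (-1.467721 − (-1.419120))/3 = -1.483921
R_{2,2} = -1.483921 + (-1.483921 − (-1.486140))/15 = -1.483773

-1.4838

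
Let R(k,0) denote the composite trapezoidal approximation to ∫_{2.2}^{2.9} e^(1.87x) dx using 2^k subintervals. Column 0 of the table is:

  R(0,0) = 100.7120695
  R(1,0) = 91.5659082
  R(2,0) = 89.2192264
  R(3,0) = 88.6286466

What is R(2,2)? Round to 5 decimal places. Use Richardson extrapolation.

R(1,1) = 91.5659082 + (91.5659082 − 100.7120695)/3 = 88.5171878
R(2,1) = (4·89.2192264 − 91.5659082) / 3 = 88.4369991
R(2,2) = 88.4369991 + (88.4369991 − 88.5171878)/15 = 88.4316532

88.43165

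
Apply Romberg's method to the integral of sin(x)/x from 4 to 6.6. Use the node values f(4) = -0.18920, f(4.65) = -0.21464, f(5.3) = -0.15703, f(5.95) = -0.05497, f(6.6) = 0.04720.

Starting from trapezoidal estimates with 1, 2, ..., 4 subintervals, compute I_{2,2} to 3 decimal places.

-0.332

I_{0,0} (trapezoid, 1 panel, h=2.6000): -0.18460
I_{1,0} (trapezoid, 2 panels, h=1.3000): -0.29644
I_{2,0} (trapezoid, 4 panels, h=0.6500): -0.32347
I_{1,1} = -0.29644 + (-0.29644 − (-0.18460))/3 = -0.33372
I_{2,1} = -0.32347 + (-0.32347 − (-0.29644))/3 = -0.33248
I_{2,2} = -0.33248 + (-0.33248 − (-0.33372))/15 = -0.33240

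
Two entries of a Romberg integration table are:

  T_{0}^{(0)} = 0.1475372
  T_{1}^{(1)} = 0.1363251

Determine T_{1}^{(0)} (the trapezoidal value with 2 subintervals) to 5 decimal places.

0.13913

From T_{1}^{(1)} = (4·T_{1}^{(0)} − T_{0}^{(0)})/3, solve for T_{1}^{(0)}:
4·T_{1}^{(0)} = 3·0.1363251 + 0.1475372 = 0.5565125
T_{1}^{(0)} = 0.1391281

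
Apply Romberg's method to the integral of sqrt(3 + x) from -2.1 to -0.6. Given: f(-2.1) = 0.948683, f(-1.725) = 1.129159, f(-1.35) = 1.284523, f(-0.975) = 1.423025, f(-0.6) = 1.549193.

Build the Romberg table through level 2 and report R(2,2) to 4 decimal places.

R(0,0) (trapezoid, 1 panel, h=1.5000): 1.873407
R(1,0) (trapezoid, 2 panels, h=0.7500): 1.900096
R(2,0) (trapezoid, 4 panels, h=0.3750): 1.907117
R(1,1) = 1.900096 + (1.900096 − 1.873407)/3 = 1.908992
R(2,1) = 1.907117 + (1.907117 − 1.900096)/3 = 1.909457
R(2,2) = 1.909457 + (1.909457 − 1.908992)/15 = 1.909488

1.9095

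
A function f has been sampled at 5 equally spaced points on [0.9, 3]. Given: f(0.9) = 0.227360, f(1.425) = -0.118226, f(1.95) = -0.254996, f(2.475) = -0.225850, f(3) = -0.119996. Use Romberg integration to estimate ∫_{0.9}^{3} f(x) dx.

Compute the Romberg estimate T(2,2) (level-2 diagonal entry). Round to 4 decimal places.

-0.3108

T(0,0) (trapezoid, 1 panel, h=2.1000): 0.112732
T(1,0) (trapezoid, 2 panels, h=1.0500): -0.211380
T(2,0) (trapezoid, 4 panels, h=0.5250): -0.286330
T(1,1) = -0.211380 + (-0.211380 − 0.112732)/3 = -0.319417
T(2,1) = -0.286330 + (-0.286330 − (-0.211380))/3 = -0.311313
T(2,2) = -0.311313 + (-0.311313 − (-0.319417))/15 = -0.310773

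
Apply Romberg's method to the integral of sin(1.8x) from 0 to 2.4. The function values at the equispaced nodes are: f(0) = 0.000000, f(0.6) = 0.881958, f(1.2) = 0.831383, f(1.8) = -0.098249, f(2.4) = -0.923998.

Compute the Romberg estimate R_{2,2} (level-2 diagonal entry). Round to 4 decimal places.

0.7623

R_{0,0} (trapezoid, 1 panel, h=2.4000): -1.108798
R_{1,0} (trapezoid, 2 panels, h=1.2000): 0.443261
R_{2,0} (trapezoid, 4 panels, h=0.6000): 0.691856
R_{1,1} = 0.443261 + (0.443261 − (-1.108798))/3 = 0.960614
R_{2,1} = 0.691856 + (0.691856 − 0.443261)/3 = 0.774721
R_{2,2} = 0.774721 + (0.774721 − 0.960614)/15 = 0.762328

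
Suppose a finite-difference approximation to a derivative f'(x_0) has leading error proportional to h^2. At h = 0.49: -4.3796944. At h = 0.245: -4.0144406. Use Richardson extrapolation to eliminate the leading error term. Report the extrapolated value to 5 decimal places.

Extrapolated value = (4·A(h/2) − A(h)) / (4 − 1)
= (4·(-4.0144406) − (-4.3796944)) / 3
= -11.6780680 / 3 = -3.8926893

-3.89269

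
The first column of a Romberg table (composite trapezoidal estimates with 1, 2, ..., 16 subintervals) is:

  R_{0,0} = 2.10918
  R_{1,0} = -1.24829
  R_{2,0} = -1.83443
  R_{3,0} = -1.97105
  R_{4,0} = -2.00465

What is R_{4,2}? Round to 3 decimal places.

-2.016

Richardson extrapolation on the trapezoidal column (denominator 4−1=3):
R_{3,1} = -1.97105 + (-1.97105 − (-1.83443))/3 = -2.01659
R_{4,1} = (4·(-2.00465) − (-1.97105)) / 3 = -2.01585
R_{4,2} = -2.01585 + (-2.01585 − (-2.01659))/15 = -2.01580
(Column j=1 coincides with Simpson's rule on the same nodes.)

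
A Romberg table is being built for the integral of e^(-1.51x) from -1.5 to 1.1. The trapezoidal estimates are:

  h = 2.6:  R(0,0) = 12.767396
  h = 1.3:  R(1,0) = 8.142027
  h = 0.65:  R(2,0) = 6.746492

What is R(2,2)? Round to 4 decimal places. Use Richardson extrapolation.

R(1,1) = (4·8.142027 − 12.767396) / 3 = 6.600237
R(2,1) = 6.746492 + (6.746492 − 8.142027)/3 = 6.281314
R(2,2) = (16·6.281314 − 6.600237) / 15 = 6.260052

6.2601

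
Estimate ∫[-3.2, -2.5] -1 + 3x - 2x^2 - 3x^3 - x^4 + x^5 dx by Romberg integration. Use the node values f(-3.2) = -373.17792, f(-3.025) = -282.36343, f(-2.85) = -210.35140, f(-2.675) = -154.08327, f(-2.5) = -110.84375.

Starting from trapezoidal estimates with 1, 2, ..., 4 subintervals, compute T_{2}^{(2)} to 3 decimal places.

-154.612

T_{0}^{(0)} (trapezoid, 1 panel, h=0.7000): -169.40758
T_{1}^{(0)} (trapezoid, 2 panels, h=0.3500): -158.32678
T_{2}^{(0)} (trapezoid, 4 panels, h=0.1750): -155.54156
T_{1}^{(1)} = -158.32678 + (-158.32678 − (-169.40758))/3 = -154.63318
T_{2}^{(1)} = -155.54156 + (-155.54156 − (-158.32678))/3 = -154.61315
T_{2}^{(2)} = -154.61315 + (-154.61315 − (-154.63318))/15 = -154.61181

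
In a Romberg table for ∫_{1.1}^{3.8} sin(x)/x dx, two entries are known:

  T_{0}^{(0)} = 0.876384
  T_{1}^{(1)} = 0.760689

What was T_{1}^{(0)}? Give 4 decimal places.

0.7896

From T_{1}^{(1)} = (4·T_{1}^{(0)} − T_{0}^{(0)})/3, solve for T_{1}^{(0)}:
4·T_{1}^{(0)} = 3·0.760689 + 0.876384 = 3.158451
T_{1}^{(0)} = 0.789613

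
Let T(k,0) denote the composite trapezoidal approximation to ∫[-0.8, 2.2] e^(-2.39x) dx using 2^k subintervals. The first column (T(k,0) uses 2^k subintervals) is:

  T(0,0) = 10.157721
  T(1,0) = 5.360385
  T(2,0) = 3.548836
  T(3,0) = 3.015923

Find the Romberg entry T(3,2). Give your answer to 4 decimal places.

2.8312

T(2,1) = 3.548836 + (3.548836 − 5.360385)/3 = 2.944986
T(3,1) = (4·3.015923 − 3.548836) / 3 = 2.838285
T(3,2) = 2.838285 + (2.838285 − 2.944986)/15 = 2.831172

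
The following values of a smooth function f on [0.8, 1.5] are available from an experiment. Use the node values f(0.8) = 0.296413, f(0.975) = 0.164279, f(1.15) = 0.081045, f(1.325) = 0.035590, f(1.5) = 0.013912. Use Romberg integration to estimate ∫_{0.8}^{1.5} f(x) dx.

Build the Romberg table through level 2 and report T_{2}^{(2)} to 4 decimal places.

T_{0}^{(0)} (trapezoid, 1 panel, h=0.7000): 0.108614
T_{1}^{(0)} (trapezoid, 2 panels, h=0.3500): 0.082673
T_{2}^{(0)} (trapezoid, 4 panels, h=0.1750): 0.076313
T_{1}^{(1)} = 0.082673 + (0.082673 − 0.108614)/3 = 0.074026
T_{2}^{(1)} = 0.076313 + (0.076313 − 0.082673)/3 = 0.074193
T_{2}^{(2)} = 0.074193 + (0.074193 − 0.074026)/15 = 0.074204

0.0742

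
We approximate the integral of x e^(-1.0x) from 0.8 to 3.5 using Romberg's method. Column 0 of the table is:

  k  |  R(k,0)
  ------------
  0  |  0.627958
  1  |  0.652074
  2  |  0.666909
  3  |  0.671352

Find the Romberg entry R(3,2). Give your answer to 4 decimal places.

0.6729

R(2,1) = 0.666909 + (0.666909 − 0.652074)/3 = 0.671854
R(3,1) = 0.671352 + (0.671352 − 0.666909)/3 = 0.672833
R(3,2) = 0.672833 + (0.672833 − 0.671854)/15 = 0.672898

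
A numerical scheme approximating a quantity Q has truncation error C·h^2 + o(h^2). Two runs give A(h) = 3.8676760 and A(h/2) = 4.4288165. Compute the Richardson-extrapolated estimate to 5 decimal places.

4.61586

The leading error scales as h^2; refining by a factor of 2 reduces it by 2^2 = 4.
Extrapolated value = (4·A(h/2) − A(h)) / (4 − 1)
= (4·4.4288165 − 3.8676760) / 3
= 13.8475900 / 3 = 4.6158633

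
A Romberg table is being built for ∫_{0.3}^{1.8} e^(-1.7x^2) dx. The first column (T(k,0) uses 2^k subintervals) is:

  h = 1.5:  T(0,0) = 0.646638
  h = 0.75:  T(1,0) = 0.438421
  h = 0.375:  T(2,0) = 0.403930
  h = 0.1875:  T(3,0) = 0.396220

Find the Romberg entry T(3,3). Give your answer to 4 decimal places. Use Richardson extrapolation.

0.3937

T(1,1) = (4·0.438421 − 0.646638) / 3 = 0.369015
T(2,1) = 0.403930 + (0.403930 − 0.438421)/3 = 0.392433
T(3,1) = (4·0.396220 − 0.403930) / 3 = 0.393650
T(2,2) = 0.392433 + (0.392433 − 0.369015)/15 = 0.393994
T(3,2) = 0.393650 + (0.393650 − 0.392433)/15 = 0.393731
T(3,3) = (64·0.393731 − 0.393994) / 63 = 0.393727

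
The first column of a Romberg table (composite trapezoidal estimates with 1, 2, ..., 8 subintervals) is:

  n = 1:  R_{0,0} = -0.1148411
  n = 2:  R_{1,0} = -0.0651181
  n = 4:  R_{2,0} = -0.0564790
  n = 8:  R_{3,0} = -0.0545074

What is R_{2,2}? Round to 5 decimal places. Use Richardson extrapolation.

-0.05394

Richardson extrapolation on the trapezoidal column (denominator 4−1=3):
R_{1,1} = -0.0651181 + (-0.0651181 − (-0.1148411))/3 = -0.0485438
R_{2,1} = -0.0564790 + (-0.0564790 − (-0.0651181))/3 = -0.0535993
R_{2,2} = -0.0535993 + (-0.0535993 − (-0.0485438))/15 = -0.0539363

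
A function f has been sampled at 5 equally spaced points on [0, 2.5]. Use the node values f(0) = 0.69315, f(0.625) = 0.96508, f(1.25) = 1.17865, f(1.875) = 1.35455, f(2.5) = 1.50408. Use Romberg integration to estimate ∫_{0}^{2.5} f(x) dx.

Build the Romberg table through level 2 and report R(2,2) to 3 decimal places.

2.882

R(0,0) (trapezoid, 1 panel, h=2.5000): 2.74654
R(1,0) (trapezoid, 2 panels, h=1.2500): 2.84658
R(2,0) (trapezoid, 4 panels, h=0.6250): 2.87306
R(1,1) = 2.84658 + (2.84658 − 2.74654)/3 = 2.87993
R(2,1) = 2.87306 + (2.87306 − 2.84658)/3 = 2.88189
R(2,2) = 2.88189 + (2.88189 − 2.87993)/15 = 2.88202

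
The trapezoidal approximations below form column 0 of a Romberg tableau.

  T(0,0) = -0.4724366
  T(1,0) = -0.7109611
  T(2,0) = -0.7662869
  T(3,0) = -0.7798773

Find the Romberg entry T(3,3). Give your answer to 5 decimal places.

T(1,1) = (4·(-0.7109611) − (-0.4724366)) / 3 = -0.7904693
T(2,1) = -0.7662869 + (-0.7662869 − (-0.7109611))/3 = -0.7847288
T(3,1) = -0.7798773 + (-0.7798773 − (-0.7662869))/3 = -0.7844074
T(2,2) = -0.7847288 + (-0.7847288 − (-0.7904693))/15 = -0.7843461
T(3,2) = -0.7844074 + (-0.7844074 − (-0.7847288))/15 = -0.7843860
T(3,3) = -0.7843860 + (-0.7843860 − (-0.7843461))/63 = -0.7843866

-0.78439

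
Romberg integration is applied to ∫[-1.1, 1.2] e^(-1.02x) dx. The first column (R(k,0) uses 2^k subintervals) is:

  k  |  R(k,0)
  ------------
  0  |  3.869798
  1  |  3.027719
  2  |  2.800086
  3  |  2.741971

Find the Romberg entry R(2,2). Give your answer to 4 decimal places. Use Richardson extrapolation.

2.7227

Richardson extrapolation on the trapezoidal column (denominator 4−1=3):
R(1,1) = 3.027719 + (3.027719 − 3.869798)/3 = 2.747026
R(2,1) = (4·2.800086 − 3.027719) / 3 = 2.724208
R(2,2) = (16·2.724208 − 2.747026) / 15 = 2.722687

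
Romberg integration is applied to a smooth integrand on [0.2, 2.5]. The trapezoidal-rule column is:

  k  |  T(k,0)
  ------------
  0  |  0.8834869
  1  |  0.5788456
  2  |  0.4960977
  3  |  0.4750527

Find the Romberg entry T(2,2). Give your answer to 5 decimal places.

Richardson extrapolation on the trapezoidal column (denominator 4−1=3):
T(1,1) = (4·0.5788456 − 0.8834869) / 3 = 0.4772985
T(2,1) = (4·0.4960977 − 0.5788456) / 3 = 0.4685151
T(2,2) = 0.4685151 + (0.4685151 − 0.4772985)/15 = 0.4679295

0.46793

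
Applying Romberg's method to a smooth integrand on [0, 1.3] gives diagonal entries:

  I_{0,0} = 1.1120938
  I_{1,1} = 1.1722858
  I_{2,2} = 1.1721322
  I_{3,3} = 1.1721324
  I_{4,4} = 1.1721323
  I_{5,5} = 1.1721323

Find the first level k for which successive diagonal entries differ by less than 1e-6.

k = 3

|I_{1,1} − I_{0,0}| = 0.0601920 ≥ 1e-6
|I_{2,2} − I_{1,1}| = 0.0001536 ≥ 1e-6
|I_{3,3} − I_{2,2}| = 0.0000002 < 1e-6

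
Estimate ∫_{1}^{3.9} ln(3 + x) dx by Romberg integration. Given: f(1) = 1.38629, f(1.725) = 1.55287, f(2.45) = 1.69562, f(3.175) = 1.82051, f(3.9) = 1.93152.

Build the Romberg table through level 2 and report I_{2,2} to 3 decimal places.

I_{0,0} (trapezoid, 1 panel, h=2.9000): 4.81082
I_{1,0} (trapezoid, 2 panels, h=1.4500): 4.86406
I_{2,0} (trapezoid, 4 panels, h=0.7250): 4.87773
I_{1,1} = 4.86406 + (4.86406 − 4.81082)/3 = 4.88181
I_{2,1} = 4.87773 + (4.87773 − 4.86406)/3 = 4.88229
I_{2,2} = 4.88229 + (4.88229 − 4.88181)/15 = 4.88232

4.882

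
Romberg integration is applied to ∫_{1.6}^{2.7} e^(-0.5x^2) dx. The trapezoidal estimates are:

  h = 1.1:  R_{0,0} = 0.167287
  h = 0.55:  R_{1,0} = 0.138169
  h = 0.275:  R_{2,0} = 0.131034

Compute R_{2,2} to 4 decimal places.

R_{1,1} = 0.138169 + (0.138169 − 0.167287)/3 = 0.128463
R_{2,1} = (4·0.131034 − 0.138169) / 3 = 0.128656
R_{2,2} = 0.128656 + (0.128656 − 0.128463)/15 = 0.128669
(Column j=1 coincides with Simpson's rule on the same nodes.)

0.1287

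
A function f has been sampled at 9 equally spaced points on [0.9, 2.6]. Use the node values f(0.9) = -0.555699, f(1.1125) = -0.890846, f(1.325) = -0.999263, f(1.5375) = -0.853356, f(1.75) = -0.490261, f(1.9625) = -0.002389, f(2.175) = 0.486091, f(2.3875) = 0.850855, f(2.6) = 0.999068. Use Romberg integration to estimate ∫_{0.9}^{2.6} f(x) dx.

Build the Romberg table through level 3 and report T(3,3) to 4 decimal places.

-0.3644

T(0,0) (trapezoid, 1 panel, h=1.7000): 0.376864
T(1,0) (trapezoid, 2 panels, h=0.8500): -0.228290
T(2,0) (trapezoid, 4 panels, h=0.4250): -0.332243
T(3,0) (trapezoid, 8 panels, h=0.2125): -0.356465
T(1,1) = -0.228290 + (-0.228290 − 0.376864)/3 = -0.430008
T(2,1) = -0.332243 + (-0.332243 − (-0.228290))/3 = -0.366894
T(3,1) = -0.356465 + (-0.356465 − (-0.332243))/3 = -0.364539
T(2,2) = -0.366894 + (-0.366894 − (-0.430008))/15 = -0.362686
T(3,2) = -0.364539 + (-0.364539 − (-0.366894))/15 = -0.364382
T(3,3) = -0.364382 + (-0.364382 − (-0.362686))/63 = -0.364409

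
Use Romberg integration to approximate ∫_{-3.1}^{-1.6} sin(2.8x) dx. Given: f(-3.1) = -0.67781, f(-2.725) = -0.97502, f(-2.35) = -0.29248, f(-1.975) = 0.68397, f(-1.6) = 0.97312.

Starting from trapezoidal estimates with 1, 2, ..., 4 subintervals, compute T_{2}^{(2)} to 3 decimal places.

T_{0}^{(0)} (trapezoid, 1 panel, h=1.5000): 0.22148
T_{1}^{(0)} (trapezoid, 2 panels, h=0.7500): -0.10862
T_{2}^{(0)} (trapezoid, 4 panels, h=0.3750): -0.16345
T_{1}^{(1)} = -0.10862 + (-0.10862 − 0.22148)/3 = -0.21865
T_{2}^{(1)} = -0.16345 + (-0.16345 − (-0.10862))/3 = -0.18173
T_{2}^{(2)} = -0.18173 + (-0.18173 − (-0.21865))/15 = -0.17927

-0.179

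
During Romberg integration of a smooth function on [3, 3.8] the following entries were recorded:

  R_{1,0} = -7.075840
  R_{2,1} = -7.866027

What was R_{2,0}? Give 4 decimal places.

From R_{2,1} = (4·R_{2,0} − R_{1,0})/3, solve for R_{2,0}:
4·R_{2,0} = 3·(-7.866027) + (-7.075840) = -30.673921
R_{2,0} = -7.668480

-7.6685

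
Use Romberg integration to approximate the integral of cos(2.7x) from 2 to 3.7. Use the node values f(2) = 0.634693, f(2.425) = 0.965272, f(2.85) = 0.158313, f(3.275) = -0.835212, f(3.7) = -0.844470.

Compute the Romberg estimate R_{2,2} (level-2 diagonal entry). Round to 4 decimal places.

R_{0,0} (trapezoid, 1 panel, h=1.7000): -0.178310
R_{1,0} (trapezoid, 2 panels, h=0.8500): 0.045411
R_{2,0} (trapezoid, 4 panels, h=0.4250): 0.077981
R_{1,1} = 0.045411 + (0.045411 − (-0.178310))/3 = 0.119985
R_{2,1} = 0.077981 + (0.077981 − 0.045411)/3 = 0.088838
R_{2,2} = 0.088838 + (0.088838 − 0.119985)/15 = 0.086762

0.0868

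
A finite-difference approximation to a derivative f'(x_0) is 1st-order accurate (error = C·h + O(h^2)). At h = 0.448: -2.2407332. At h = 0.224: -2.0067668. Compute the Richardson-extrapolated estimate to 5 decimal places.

Extrapolated value = (2·A(h/2) − A(h)) / (2 − 1)
= (2·(-2.0067668) − (-2.2407332)) / 1
= -1.7728004 / 1 = -1.7728004

-1.77280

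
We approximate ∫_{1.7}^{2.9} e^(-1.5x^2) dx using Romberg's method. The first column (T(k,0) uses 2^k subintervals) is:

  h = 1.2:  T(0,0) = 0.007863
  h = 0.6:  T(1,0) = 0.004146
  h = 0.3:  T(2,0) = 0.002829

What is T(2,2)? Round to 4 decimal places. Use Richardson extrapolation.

T(1,1) = (4·0.004146 − 0.007863) / 3 = 0.002907
T(2,1) = 0.002829 + (0.002829 − 0.004146)/3 = 0.002390
T(2,2) = (16·0.002390 − 0.002907) / 15 = 0.002356

0.0024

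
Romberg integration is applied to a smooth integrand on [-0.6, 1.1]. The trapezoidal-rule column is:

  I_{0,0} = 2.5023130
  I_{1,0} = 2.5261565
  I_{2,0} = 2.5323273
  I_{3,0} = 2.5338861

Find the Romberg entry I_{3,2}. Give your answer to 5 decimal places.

Richardson extrapolation on the trapezoidal column (denominator 4−1=3):
I_{2,1} = 2.5323273 + (2.5323273 − 2.5261565)/3 = 2.5343842
I_{3,1} = 2.5338861 + (2.5338861 − 2.5323273)/3 = 2.5344057
I_{3,2} = 2.5344057 + (2.5344057 − 2.5343842)/15 = 2.5344071

2.53441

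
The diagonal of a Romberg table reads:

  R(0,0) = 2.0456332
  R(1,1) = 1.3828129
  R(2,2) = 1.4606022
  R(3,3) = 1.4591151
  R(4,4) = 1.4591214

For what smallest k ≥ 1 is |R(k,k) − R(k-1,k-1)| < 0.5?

|R(1,1) − R(0,0)| = 0.6628203 ≥ 0.5
|R(2,2) − R(1,1)| = 0.0777893 < 0.5

k = 2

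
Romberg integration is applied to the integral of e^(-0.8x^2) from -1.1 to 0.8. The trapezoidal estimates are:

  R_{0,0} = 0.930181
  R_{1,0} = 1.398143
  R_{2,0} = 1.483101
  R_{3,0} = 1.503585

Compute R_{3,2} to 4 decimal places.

R_{2,1} = 1.483101 + (1.483101 − 1.398143)/3 = 1.511420
R_{3,1} = 1.503585 + (1.503585 − 1.483101)/3 = 1.510413
R_{3,2} = 1.510413 + (1.510413 − 1.511420)/15 = 1.510346

1.5103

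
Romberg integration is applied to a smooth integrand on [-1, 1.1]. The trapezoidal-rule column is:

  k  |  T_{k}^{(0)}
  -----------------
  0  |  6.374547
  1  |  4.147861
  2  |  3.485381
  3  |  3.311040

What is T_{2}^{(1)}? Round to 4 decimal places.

3.2646

Richardson extrapolation on the trapezoidal column (denominator 4−1=3):
T_{2}^{(1)} = 3.485381 + (3.485381 − 4.147861)/3 = 3.264554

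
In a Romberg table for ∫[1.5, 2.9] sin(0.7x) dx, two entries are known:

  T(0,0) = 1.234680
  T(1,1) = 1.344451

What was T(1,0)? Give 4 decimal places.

1.3170

From T(1,1) = (4·T(1,0) − T(0,0))/3, solve for T(1,0):
4·T(1,0) = 3·1.344451 + 1.234680 = 5.268033
T(1,0) = 1.317008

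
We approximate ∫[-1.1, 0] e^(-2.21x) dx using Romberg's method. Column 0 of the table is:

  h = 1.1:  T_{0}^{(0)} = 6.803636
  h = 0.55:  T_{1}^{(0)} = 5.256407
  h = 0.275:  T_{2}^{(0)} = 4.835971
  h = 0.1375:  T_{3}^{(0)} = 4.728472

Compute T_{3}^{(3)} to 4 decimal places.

Richardson extrapolation on the trapezoidal column (denominator 4−1=3):
T_{1}^{(1)} = (4·5.256407 − 6.803636) / 3 = 4.740664
T_{2}^{(1)} = 4.835971 + (4.835971 − 5.256407)/3 = 4.695826
T_{3}^{(1)} = 4.728472 + (4.728472 − 4.835971)/3 = 4.692639
T_{2}^{(2)} = 4.695826 + (4.695826 − 4.740664)/15 = 4.692837
T_{3}^{(2)} = 4.692639 + (4.692639 − 4.695826)/15 = 4.692427
T_{3}^{(3)} = (64·4.692427 − 4.692837) / 63 = 4.692420

4.6924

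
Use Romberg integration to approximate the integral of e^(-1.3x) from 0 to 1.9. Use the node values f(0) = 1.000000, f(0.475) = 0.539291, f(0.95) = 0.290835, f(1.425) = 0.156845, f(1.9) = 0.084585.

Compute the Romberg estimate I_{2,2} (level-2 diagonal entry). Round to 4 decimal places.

0.7042

I_{0,0} (trapezoid, 1 panel, h=1.9000): 1.030356
I_{1,0} (trapezoid, 2 panels, h=0.9500): 0.791471
I_{2,0} (trapezoid, 4 panels, h=0.4750): 0.726400
I_{1,1} = 0.791471 + (0.791471 − 1.030356)/3 = 0.711843
I_{2,1} = 0.726400 + (0.726400 − 0.791471)/3 = 0.704710
I_{2,2} = 0.704710 + (0.704710 − 0.711843)/15 = 0.704234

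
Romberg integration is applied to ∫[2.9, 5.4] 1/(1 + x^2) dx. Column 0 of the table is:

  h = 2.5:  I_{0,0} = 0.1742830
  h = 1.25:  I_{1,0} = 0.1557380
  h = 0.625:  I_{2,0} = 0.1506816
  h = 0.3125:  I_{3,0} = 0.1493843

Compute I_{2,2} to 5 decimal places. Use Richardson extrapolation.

0.14896

I_{1,1} = (4·0.1557380 − 0.1742830) / 3 = 0.1495563
I_{2,1} = 0.1506816 + (0.1506816 − 0.1557380)/3 = 0.1489961
I_{2,2} = (16·0.1489961 − 0.1495563) / 15 = 0.1489588
(Column j=1 coincides with Simpson's rule on the same nodes.)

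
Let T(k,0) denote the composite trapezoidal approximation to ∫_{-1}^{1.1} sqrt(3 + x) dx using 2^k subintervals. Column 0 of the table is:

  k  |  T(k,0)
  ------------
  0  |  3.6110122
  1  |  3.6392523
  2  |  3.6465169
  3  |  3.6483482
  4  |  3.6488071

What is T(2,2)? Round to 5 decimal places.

Richardson extrapolation on the trapezoidal column (denominator 4−1=3):
T(1,1) = 3.6392523 + (3.6392523 − 3.6110122)/3 = 3.6486657
T(2,1) = (4·3.6465169 − 3.6392523) / 3 = 3.6489384
T(2,2) = 3.6489384 + (3.6489384 − 3.6486657)/15 = 3.6489566

3.64896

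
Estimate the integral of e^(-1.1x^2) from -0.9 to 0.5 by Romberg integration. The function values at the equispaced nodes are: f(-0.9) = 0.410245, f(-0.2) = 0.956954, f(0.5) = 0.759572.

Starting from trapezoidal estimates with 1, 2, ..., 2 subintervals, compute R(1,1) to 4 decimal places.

R(0,0) (trapezoid, 1 panel, h=1.4000): 0.818872
R(1,0) (trapezoid, 2 panels, h=0.7000): 1.079304
R(1,1) = 1.079304 + (1.079304 − 0.818872)/3 = 1.166115

1.1661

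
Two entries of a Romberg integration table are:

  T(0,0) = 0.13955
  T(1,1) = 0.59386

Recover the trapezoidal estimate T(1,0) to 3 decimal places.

0.480

From T(1,1) = (4·T(1,0) − T(0,0))/3, solve for T(1,0):
4·T(1,0) = 3·0.59386 + 0.13955 = 1.92113
T(1,0) = 0.48028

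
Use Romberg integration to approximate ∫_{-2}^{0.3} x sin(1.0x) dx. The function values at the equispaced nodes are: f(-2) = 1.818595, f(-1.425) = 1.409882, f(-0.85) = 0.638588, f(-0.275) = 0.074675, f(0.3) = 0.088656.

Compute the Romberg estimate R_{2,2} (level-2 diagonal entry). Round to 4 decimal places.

R_{0,0} (trapezoid, 1 panel, h=2.3000): 2.193339
R_{1,0} (trapezoid, 2 panels, h=1.1500): 1.831046
R_{2,0} (trapezoid, 4 panels, h=0.5750): 1.769143
R_{1,1} = 1.831046 + (1.831046 − 2.193339)/3 = 1.710282
R_{2,1} = 1.769143 + (1.769143 − 1.831046)/3 = 1.748509
R_{2,2} = 1.748509 + (1.748509 − 1.710282)/15 = 1.751057

1.7511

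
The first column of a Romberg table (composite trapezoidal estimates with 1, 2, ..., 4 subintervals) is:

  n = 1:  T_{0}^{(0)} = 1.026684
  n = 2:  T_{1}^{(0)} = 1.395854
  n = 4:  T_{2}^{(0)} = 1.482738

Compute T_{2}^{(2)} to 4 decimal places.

1.5112

T_{1}^{(1)} = (4·1.395854 − 1.026684) / 3 = 1.518911
T_{2}^{(1)} = 1.482738 + (1.482738 − 1.395854)/3 = 1.511699
T_{2}^{(2)} = (16·1.511699 − 1.518911) / 15 = 1.511218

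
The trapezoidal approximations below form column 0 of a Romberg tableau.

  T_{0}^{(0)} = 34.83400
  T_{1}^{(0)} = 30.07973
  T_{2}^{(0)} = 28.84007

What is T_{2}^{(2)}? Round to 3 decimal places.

28.422

Richardson extrapolation on the trapezoidal column (denominator 4−1=3):
T_{1}^{(1)} = 30.07973 + (30.07973 − 34.83400)/3 = 28.49497
T_{2}^{(1)} = (4·28.84007 − 30.07973) / 3 = 28.42685
T_{2}^{(2)} = 28.42685 + (28.42685 − 28.49497)/15 = 28.42231
(Column j=1 coincides with Simpson's rule on the same nodes.)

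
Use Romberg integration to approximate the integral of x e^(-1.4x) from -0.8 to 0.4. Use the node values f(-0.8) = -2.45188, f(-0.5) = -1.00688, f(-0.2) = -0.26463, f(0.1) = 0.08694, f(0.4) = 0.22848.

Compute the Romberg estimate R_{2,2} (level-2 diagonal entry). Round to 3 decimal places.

R_{0,0} (trapezoid, 1 panel, h=1.2000): -1.33404
R_{1,0} (trapezoid, 2 panels, h=0.6000): -0.82580
R_{2,0} (trapezoid, 4 panels, h=0.3000): -0.68888
R_{1,1} = -0.82580 + (-0.82580 − (-1.33404))/3 = -0.65639
R_{2,1} = -0.68888 + (-0.68888 − (-0.82580))/3 = -0.64324
R_{2,2} = -0.64324 + (-0.64324 − (-0.65639))/15 = -0.64236

-0.642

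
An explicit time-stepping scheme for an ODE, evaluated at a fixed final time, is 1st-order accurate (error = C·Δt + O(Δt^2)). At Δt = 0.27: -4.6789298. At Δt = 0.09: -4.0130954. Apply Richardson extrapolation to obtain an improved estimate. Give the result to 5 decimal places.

-3.68018

The leading error scales as Δt; refining by a factor of 3 reduces it by 3^1 = 3.
Extrapolated value = (3·A(Δt/3) − A(Δt)) / (3 − 1)
= (3·(-4.0130954) − (-4.6789298)) / 2
= -7.3603564 / 2 = -3.6801782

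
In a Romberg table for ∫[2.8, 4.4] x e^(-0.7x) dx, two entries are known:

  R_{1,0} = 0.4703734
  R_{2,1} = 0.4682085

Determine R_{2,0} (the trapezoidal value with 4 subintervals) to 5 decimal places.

0.46875

From R_{2,1} = (4·R_{2,0} − R_{1,0})/3, solve for R_{2,0}:
4·R_{2,0} = 3·0.4682085 + 0.4703734 = 1.8749989
R_{2,0} = 0.4687497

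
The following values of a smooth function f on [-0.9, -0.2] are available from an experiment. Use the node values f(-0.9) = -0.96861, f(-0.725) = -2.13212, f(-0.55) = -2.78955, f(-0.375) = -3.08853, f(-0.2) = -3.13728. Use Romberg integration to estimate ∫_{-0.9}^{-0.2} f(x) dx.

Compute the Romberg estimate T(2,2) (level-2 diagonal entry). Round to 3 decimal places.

-1.783

T(0,0) (trapezoid, 1 panel, h=0.7000): -1.43706
T(1,0) (trapezoid, 2 panels, h=0.3500): -1.69487
T(2,0) (trapezoid, 4 panels, h=0.1750): -1.76105
T(1,1) = -1.69487 + (-1.69487 − (-1.43706))/3 = -1.78081
T(2,1) = -1.76105 + (-1.76105 − (-1.69487))/3 = -1.78311
T(2,2) = -1.78311 + (-1.78311 − (-1.78081))/15 = -1.78326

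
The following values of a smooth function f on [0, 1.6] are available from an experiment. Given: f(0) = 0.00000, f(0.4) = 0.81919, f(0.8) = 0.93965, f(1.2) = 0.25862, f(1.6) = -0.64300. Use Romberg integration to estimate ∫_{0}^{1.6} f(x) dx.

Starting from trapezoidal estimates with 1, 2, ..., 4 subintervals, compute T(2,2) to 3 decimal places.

0.734

T(0,0) (trapezoid, 1 panel, h=1.6000): -0.51440
T(1,0) (trapezoid, 2 panels, h=0.8000): 0.49452
T(2,0) (trapezoid, 4 panels, h=0.4000): 0.67838
T(1,1) = 0.49452 + (0.49452 − (-0.51440))/3 = 0.83083
T(2,1) = 0.67838 + (0.67838 − 0.49452)/3 = 0.73967
T(2,2) = 0.73967 + (0.73967 − 0.83083)/15 = 0.73359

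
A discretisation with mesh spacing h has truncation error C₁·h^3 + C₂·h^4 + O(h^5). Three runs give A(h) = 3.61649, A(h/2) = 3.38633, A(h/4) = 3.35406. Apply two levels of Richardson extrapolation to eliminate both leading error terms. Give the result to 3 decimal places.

First eliminate the h^3 term (factor 2^3 = 8):
  B₁ = (8·3.38633 − 3.61649)/7 = 3.35345
  B₂ = (8·3.35406 − 3.38633)/7 = 3.34945
Then eliminate the h^4 term (factor 2^4 = 16):
  (16·3.34945 − 3.35345)/15 = 3.34918

3.349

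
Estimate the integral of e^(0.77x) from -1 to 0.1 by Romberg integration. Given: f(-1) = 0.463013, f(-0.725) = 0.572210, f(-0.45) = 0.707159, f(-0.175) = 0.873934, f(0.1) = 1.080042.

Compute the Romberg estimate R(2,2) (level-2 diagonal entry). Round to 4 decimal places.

0.8013

R(0,0) (trapezoid, 1 panel, h=1.1000): 0.848680
R(1,0) (trapezoid, 2 panels, h=0.5500): 0.813278
R(2,0) (trapezoid, 4 panels, h=0.2750): 0.804328
R(1,1) = 0.813278 + (0.813278 − 0.848680)/3 = 0.801477
R(2,1) = 0.804328 + (0.804328 − 0.813278)/3 = 0.801345
R(2,2) = 0.801345 + (0.801345 − 0.801477)/15 = 0.801336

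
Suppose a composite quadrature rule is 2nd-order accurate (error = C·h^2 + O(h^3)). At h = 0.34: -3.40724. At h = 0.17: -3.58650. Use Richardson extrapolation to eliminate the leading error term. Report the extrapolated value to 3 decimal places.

Extrapolated value = (4·A(h/2) − A(h)) / (4 − 1)
= (4·(-3.58650) − (-3.40724)) / 3
= -10.93876 / 3 = -3.64625

-3.646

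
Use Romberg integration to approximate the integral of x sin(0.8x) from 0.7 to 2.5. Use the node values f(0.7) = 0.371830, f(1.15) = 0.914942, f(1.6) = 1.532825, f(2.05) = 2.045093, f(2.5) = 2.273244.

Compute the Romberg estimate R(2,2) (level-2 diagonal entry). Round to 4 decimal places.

R(0,0) (trapezoid, 1 panel, h=1.8000): 2.380567
R(1,0) (trapezoid, 2 panels, h=0.9000): 2.569826
R(2,0) (trapezoid, 4 panels, h=0.4500): 2.616929
R(1,1) = 2.569826 + (2.569826 − 2.380567)/3 = 2.632912
R(2,1) = 2.616929 + (2.616929 − 2.569826)/3 = 2.632630
R(2,2) = 2.632630 + (2.632630 − 2.632912)/15 = 2.632611

2.6326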